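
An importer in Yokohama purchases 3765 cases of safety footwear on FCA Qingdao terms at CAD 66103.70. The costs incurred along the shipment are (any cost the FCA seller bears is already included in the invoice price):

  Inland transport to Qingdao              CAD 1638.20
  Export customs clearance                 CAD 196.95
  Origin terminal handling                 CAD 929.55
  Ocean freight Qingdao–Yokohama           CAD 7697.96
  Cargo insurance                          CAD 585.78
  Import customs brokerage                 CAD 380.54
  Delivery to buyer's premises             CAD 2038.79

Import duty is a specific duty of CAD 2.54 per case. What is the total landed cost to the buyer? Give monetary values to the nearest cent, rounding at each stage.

FCA: the seller delivers export-cleared goods to the carrier; the buyer bears costs from that point.
Already in the invoice (seller's account under FCA): inland to port, export clearance — exclude.
CIF value = FCA price + origin terminal + freight + insurance = 66103.70 + 929.55 + 7697.96 + 585.78 = 75316.99
Import duty = 3765 × 2.54 = 9563.10
Buyer bears: origin terminal 929.55 + freight 7697.96 + insurance 585.78 + brokerage 380.54 + delivery 2038.79 + duty 9563.10 = 21195.72
Landed cost = invoice 66103.70 + 21195.72 = 87299.42

Total landed cost: CAD 87299.42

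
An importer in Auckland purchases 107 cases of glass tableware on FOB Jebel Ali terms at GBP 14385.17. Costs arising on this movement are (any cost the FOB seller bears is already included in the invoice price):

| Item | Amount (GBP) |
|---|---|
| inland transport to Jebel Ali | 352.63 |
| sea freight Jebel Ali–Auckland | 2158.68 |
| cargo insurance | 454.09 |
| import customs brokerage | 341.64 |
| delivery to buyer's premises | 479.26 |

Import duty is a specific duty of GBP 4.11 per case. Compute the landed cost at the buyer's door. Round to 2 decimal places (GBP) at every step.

Total landed cost: GBP 18258.61

FOB: the seller bears costs until goods are on board at the origin port; the buyer bears freight, insurance and all costs thereafter.
Already in the invoice (seller's account under FOB): inland to port — exclude.
CIF value = FOB price + freight + insurance = 14385.17 + 2158.68 + 454.09 = 16997.94
Import duty = 107 × 4.11 = 439.77
Buyer bears: freight 2158.68 + insurance 454.09 + brokerage 341.64 + delivery 479.26 + duty 439.77 = 3873.44
Landed cost = invoice 14385.17 + 3873.44 = 18258.61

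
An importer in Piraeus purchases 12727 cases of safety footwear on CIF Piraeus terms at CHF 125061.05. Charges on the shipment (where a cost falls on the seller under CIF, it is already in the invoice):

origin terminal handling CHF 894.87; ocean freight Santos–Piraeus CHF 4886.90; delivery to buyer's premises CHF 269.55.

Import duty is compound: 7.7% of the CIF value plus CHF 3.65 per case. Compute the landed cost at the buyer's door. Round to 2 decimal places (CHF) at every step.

Total landed cost: CHF 181413.85

CIF: the seller pays costs through ocean freight and marine insurance to the destination port.
Already in the invoice (seller's account under CIF): origin terminal, freight — exclude.
The CIF price already equals the CIF value: 125061.05
Ad valorem component: 125061.05 × 7.7% = 9629.70
Specific component: 12727 × 3.65 = 46453.55
Import duty = 9629.70 + 46453.55 = 56083.25
Buyer bears: delivery 269.55 + duty 56083.25 = 56352.80
Landed cost = invoice 125061.05 + 56352.80 = 181413.85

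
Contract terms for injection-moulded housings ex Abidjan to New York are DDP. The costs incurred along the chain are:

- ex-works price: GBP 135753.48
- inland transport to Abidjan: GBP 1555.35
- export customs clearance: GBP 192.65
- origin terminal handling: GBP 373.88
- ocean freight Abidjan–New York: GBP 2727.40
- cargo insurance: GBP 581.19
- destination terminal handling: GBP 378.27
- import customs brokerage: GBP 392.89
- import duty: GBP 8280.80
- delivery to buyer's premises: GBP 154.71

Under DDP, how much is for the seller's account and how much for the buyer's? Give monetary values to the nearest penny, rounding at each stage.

DDP: the seller bears all costs including import duty.
Seller's account: goods 135753.48 + inland to port 1555.35 + export clearance 192.65 + origin terminal 373.88 + freight 2727.40 + insurance 581.19 + destination terminal 378.27 + brokerage 392.89 + duty 8280.80 + delivery 154.71 = 150390.62
Buyer's account: 0.00

Seller: GBP 150390.62; buyer: GBP 0.00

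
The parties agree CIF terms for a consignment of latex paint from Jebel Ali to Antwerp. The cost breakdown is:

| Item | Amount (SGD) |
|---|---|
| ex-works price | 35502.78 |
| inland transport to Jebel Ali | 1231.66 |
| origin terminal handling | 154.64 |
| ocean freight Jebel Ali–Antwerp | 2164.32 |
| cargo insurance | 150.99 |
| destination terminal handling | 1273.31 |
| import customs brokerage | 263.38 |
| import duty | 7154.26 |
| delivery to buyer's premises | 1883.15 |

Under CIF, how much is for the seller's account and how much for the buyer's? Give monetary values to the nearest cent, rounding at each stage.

CIF: the seller pays costs through ocean freight and marine insurance to the destination port.
Seller's account: goods 35502.78 + inland to port 1231.66 + origin terminal 154.64 + freight 2164.32 + insurance 150.99 = 39204.39
Buyer's account: destination terminal 1273.31 + brokerage 263.38 + duty 7154.26 + delivery 1883.15 = 10574.10

Seller: SGD 39204.39; buyer: SGD 10574.10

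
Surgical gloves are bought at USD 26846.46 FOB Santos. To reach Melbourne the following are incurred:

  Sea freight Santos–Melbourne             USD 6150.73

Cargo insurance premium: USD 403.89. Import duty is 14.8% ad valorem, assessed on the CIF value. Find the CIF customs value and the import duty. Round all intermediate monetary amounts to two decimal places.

CIF value: USD 33401.08; import duty: USD 4943.36

CIF = FOB price + freight + insurance
CIF = 26846.46 + 6150.73 + 403.89 = 33401.08
Import duty = 33401.08 × 14.8% = 4943.36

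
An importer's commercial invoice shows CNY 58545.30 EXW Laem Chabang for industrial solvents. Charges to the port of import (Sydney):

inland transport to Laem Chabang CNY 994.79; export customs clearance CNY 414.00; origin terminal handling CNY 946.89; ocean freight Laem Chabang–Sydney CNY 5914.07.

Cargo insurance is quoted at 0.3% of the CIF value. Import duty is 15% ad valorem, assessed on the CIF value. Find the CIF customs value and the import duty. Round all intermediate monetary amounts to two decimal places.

Let C be the CIF value. C = EXW price + pre-shipment costs + freight + 0.3% × C
C − 0.3% × C = 58545.30 + 994.79 + 414.00 + 946.89 + 5914.07
0.997 × C = 66815.05
C = 66815.05 / 0.997 = 67016.10
Insurance premium = 0.3% × 67016.10 = 201.05
Import duty = 67016.10 × 15% = 10052.42

CIF value: CNY 67016.10; import duty: CNY 10052.42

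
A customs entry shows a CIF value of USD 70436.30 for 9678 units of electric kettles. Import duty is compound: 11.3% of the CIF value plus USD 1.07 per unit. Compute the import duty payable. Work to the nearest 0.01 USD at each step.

Ad valorem component: 70436.30 × 11.3% = 7959.30
Specific component: 9678 × 1.07 = 10355.46
Import duty = 7959.30 + 10355.46 = 18314.76

Import duty: USD 18314.76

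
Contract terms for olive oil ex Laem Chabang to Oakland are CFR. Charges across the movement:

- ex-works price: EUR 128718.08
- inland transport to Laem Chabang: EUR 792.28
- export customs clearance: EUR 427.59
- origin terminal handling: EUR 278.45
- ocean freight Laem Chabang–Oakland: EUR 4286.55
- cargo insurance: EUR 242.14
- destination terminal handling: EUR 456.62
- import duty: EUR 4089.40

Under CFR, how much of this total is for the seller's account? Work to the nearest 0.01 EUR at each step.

CFR: the seller pays costs through ocean freight to the destination port, but not insurance.
Seller's account: goods 128718.08 + inland to port 792.28 + export clearance 427.59 + origin terminal 278.45 + freight 4286.55 = 134502.95
Buyer's account: insurance 242.14 + destination terminal 456.62 + duty 4089.40 = 4788.16

Seller's account: EUR 134502.95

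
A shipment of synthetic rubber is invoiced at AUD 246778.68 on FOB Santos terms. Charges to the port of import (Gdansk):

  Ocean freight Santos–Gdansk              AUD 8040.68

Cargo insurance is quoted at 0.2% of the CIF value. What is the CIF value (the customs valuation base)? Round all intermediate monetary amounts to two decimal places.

CIF value: AUD 255330.02

Let C be the CIF value. C = FOB price + freight + 0.2% × C
C − 0.2% × C = 246778.68 + 8040.68
0.998 × C = 254819.36
C = 254819.36 / 0.998 = 255330.02
Insurance premium = 0.2% × 255330.02 = 510.66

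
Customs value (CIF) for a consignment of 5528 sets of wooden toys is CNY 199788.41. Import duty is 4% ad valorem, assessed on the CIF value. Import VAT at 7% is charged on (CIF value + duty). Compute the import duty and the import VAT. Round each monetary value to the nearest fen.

Import duty = 199788.41 × 4% = 7991.54
VAT base = CIF + duty = 199788.41 + 7991.54 = 207779.95
Import VAT = 207779.95 × 7% = 14544.60

Import duty: CNY 7991.54; import VAT: CNY 14544.60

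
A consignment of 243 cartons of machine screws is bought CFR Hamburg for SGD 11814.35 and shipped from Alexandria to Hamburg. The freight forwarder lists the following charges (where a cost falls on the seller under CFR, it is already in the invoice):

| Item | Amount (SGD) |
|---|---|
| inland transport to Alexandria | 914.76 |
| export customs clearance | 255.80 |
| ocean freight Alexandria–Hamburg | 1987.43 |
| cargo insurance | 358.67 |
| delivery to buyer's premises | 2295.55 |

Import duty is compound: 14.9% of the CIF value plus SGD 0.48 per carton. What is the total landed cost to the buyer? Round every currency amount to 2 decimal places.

CFR: the seller pays costs through ocean freight to the destination port, but not insurance.
Already in the invoice (seller's account under CFR): inland to port, export clearance, freight — exclude.
CIF value = CFR price + insurance = 11814.35 + 358.67 = 12173.02
Ad valorem component: 12173.02 × 14.9% = 1813.78
Specific component: 243 × 0.48 = 116.64
Import duty = 1813.78 + 116.64 = 1930.42
Buyer bears: insurance 358.67 + delivery 2295.55 + duty 1930.42 = 4584.64
Landed cost = invoice 11814.35 + 4584.64 = 16398.99

Total landed cost: SGD 16398.99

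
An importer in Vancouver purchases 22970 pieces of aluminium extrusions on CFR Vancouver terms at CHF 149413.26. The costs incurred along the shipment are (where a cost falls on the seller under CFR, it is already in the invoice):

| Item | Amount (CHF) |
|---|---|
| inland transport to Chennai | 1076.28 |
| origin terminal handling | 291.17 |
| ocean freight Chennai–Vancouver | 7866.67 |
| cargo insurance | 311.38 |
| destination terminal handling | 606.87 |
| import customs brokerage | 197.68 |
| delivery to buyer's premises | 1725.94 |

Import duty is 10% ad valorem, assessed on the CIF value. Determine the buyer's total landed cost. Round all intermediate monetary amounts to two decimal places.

CFR: the seller pays costs through ocean freight to the destination port, but not insurance.
Already in the invoice (seller's account under CFR): inland to port, origin terminal, freight — exclude.
CIF value = CFR price + insurance = 149413.26 + 311.38 = 149724.64
Import duty = 149724.64 × 10% = 14972.46
Buyer bears: insurance 311.38 + destination terminal 606.87 + brokerage 197.68 + delivery 1725.94 + duty 14972.46 = 17814.33
Landed cost = invoice 149413.26 + 17814.33 = 167227.59

Total landed cost: CHF 167227.59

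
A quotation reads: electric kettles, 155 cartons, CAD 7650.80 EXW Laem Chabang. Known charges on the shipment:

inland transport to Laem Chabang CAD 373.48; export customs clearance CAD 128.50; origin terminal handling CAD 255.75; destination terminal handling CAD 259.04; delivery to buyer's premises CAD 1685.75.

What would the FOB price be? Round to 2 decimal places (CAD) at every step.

FOB price: CAD 8408.53

Not relevant to the conversion: destination terminal, delivery — on the buyer under both terms; not part of either seller's price.
From EXW to FOB, the seller additionally bears: inland to port, export clearance, origin terminal.
FOB price = 7650.80 + 373.48 + 128.50 + 255.75 = 8408.53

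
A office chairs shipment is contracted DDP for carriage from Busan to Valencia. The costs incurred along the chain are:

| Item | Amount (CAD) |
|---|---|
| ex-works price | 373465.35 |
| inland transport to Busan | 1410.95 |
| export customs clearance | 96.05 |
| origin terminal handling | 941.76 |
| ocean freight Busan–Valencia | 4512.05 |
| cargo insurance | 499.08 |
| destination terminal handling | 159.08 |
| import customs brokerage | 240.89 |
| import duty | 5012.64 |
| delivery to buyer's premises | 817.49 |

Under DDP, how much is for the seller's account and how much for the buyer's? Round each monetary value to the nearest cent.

Seller: CAD 387155.34; buyer: CAD 0.00

DDP: the seller bears all costs including import duty.
Seller's account: goods 373465.35 + inland to port 1410.95 + export clearance 96.05 + origin terminal 941.76 + freight 4512.05 + insurance 499.08 + destination terminal 159.08 + brokerage 240.89 + duty 5012.64 + delivery 817.49 = 387155.34
Buyer's account: 0.00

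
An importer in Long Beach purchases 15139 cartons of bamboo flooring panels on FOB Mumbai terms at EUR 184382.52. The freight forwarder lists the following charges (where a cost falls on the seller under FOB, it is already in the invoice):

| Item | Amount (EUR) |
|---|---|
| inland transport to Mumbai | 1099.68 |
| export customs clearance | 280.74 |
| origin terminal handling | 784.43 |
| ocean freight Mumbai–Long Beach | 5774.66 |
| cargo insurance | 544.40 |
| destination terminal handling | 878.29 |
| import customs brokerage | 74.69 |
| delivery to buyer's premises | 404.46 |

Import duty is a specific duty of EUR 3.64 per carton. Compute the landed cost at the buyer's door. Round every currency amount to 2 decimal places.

Total landed cost: EUR 247164.98

FOB: the seller bears costs until goods are on board at the origin port; the buyer bears freight, insurance and all costs thereafter.
Already in the invoice (seller's account under FOB): inland to port, export clearance, origin terminal — exclude.
CIF value = FOB price + freight + insurance = 184382.52 + 5774.66 + 544.40 = 190701.58
Import duty = 15139 × 3.64 = 55105.96
Buyer bears: freight 5774.66 + insurance 544.40 + destination terminal 878.29 + brokerage 74.69 + delivery 404.46 + duty 55105.96 = 62782.46
Landed cost = invoice 184382.52 + 62782.46 = 247164.98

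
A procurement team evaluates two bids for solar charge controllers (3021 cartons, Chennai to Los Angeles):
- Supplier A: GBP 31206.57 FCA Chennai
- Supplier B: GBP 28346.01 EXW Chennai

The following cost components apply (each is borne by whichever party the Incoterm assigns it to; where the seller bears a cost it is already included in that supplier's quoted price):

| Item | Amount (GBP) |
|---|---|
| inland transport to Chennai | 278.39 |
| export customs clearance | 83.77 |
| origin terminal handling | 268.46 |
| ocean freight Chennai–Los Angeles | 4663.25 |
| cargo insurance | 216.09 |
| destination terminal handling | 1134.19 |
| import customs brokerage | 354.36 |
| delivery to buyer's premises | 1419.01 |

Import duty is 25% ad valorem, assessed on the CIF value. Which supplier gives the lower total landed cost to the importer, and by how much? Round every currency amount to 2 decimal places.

Supplier A (FCA):
CIF value = FCA price + origin terminal + freight + insurance = 31206.57 + 268.46 + 4663.25 + 216.09 = 36354.37
Import duty = 36354.37 × 25% = 9088.59
Buyer bears (A): 268.46 + 4663.25 + 216.09 + 1134.19 + 354.36 + 1419.01 = 8055.36
Landed cost (A) = invoice 31206.57 + 8055.36 + duty 9088.59 = 48350.52
Supplier B (EXW):
CIF value = EXW price + inland to port + export clearance + origin terminal + freight + insurance = 28346.01 + 278.39 + 83.77 + 268.46 + 4663.25 + 216.09 = 33855.97
Import duty = 33855.97 × 25% = 8463.99
Buyer bears (B): 278.39 + 83.77 + 268.46 + 4663.25 + 216.09 + 1134.19 + 354.36 + 1419.01 = 8417.52
Landed cost (B) = invoice 28346.01 + 8417.52 + duty 8463.99 = 45227.52
Difference = |48350.52 − 45227.52| = 3123.00

Supplier B is cheaper by GBP 3123.00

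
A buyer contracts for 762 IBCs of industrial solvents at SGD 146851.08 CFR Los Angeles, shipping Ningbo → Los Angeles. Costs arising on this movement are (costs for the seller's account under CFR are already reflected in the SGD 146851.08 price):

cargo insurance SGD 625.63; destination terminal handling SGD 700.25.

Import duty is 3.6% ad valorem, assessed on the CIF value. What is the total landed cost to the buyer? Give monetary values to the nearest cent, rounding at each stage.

CFR: the seller pays costs through ocean freight to the destination port, but not insurance.
CIF value = CFR price + insurance = 146851.08 + 625.63 = 147476.71
Import duty = 147476.71 × 3.6% = 5309.16
Buyer bears: insurance 625.63 + destination terminal 700.25 + duty 5309.16 = 6635.04
Landed cost = invoice 146851.08 + 6635.04 = 153486.12

Total landed cost: SGD 153486.12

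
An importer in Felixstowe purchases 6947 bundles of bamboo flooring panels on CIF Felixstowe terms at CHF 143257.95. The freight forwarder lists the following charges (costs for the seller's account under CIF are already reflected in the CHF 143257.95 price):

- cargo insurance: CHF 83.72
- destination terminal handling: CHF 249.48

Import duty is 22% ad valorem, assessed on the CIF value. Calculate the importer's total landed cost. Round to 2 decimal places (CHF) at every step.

CIF: the seller pays costs through ocean freight and marine insurance to the destination port.
Already in the invoice (seller's account under CIF): insurance — exclude.
The CIF price already equals the CIF value: 143257.95
Import duty = 143257.95 × 22% = 31516.75
Buyer bears: destination terminal 249.48 + duty 31516.75 = 31766.23
Landed cost = invoice 143257.95 + 31766.23 = 175024.18

Total landed cost: CHF 175024.18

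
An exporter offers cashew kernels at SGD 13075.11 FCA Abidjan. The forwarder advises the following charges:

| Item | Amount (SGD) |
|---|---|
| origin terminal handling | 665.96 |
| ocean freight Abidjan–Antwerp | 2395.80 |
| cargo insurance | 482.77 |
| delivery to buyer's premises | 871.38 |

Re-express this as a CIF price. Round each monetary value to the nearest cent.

Not relevant to the conversion: delivery — on the buyer under both terms; not part of either seller's price.
From FCA to CIF, the seller additionally bears: origin terminal, freight, insurance.
CIF price = 13075.11 + 665.96 + 2395.80 + 482.77 = 16619.64

CIF price: SGD 16619.64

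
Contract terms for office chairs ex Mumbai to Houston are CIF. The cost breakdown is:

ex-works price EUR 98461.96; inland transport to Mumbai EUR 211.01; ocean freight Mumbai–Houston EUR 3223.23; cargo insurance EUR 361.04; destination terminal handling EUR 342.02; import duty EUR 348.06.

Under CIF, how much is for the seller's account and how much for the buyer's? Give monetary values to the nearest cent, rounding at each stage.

Seller: EUR 102257.24; buyer: EUR 690.08

CIF: the seller pays costs through ocean freight and marine insurance to the destination port.
Seller's account: goods 98461.96 + inland to port 211.01 + freight 3223.23 + insurance 361.04 = 102257.24
Buyer's account: destination terminal 342.02 + duty 348.06 = 690.08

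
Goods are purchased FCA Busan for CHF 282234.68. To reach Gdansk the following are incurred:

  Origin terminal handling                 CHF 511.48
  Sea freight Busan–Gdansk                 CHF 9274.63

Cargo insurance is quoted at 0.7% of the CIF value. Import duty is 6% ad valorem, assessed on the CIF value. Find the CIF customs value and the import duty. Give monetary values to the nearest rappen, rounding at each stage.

CIF value: CHF 294079.35; import duty: CHF 17644.76

Let C be the CIF value. C = FCA price + pre-shipment costs + freight + 0.7% × C
C − 0.7% × C = 282234.68 + 511.48 + 9274.63
0.993 × C = 292020.79
C = 292020.79 / 0.993 = 294079.35
Insurance premium = 0.7% × 294079.35 = 2058.56
Import duty = 294079.35 × 6% = 17644.76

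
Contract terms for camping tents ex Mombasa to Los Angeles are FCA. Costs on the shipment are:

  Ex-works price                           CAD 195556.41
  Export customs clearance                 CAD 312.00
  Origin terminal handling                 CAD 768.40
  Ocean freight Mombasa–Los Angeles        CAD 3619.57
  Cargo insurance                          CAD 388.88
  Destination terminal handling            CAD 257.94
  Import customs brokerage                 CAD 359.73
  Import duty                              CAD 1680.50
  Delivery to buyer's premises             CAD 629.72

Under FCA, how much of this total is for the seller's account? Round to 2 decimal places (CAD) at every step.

Seller's account: CAD 195868.41

FCA: the seller delivers export-cleared goods to the carrier; the buyer bears costs from that point.
Seller's account: goods 195556.41 + export clearance 312.00 = 195868.41
Buyer's account: origin terminal 768.40 + freight 3619.57 + insurance 388.88 + destination terminal 257.94 + brokerage 359.73 + duty 1680.50 + delivery 629.72 = 7704.74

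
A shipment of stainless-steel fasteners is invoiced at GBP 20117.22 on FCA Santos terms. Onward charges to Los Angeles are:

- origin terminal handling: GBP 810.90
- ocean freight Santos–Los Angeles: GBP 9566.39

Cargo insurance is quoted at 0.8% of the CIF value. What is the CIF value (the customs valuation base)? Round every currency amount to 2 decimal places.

Let C be the CIF value. C = FCA price + pre-shipment costs + freight + 0.8% × C
C − 0.8% × C = 20117.22 + 810.90 + 9566.39
0.992 × C = 30494.51
C = 30494.51 / 0.992 = 30740.43
Insurance premium = 0.8% × 30740.43 = 245.92

CIF value: GBP 30740.43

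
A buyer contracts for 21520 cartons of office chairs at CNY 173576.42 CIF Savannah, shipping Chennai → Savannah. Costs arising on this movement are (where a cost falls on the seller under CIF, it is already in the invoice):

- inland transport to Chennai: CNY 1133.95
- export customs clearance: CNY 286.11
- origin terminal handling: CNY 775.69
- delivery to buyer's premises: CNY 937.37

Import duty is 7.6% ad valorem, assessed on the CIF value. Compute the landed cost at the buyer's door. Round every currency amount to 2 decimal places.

Total landed cost: CNY 187705.60

CIF: the seller pays costs through ocean freight and marine insurance to the destination port.
Already in the invoice (seller's account under CIF): inland to port, export clearance, origin terminal — exclude.
The CIF price already equals the CIF value: 173576.42
Import duty = 173576.42 × 7.6% = 13191.81
Buyer bears: delivery 937.37 + duty 13191.81 = 14129.18
Landed cost = invoice 173576.42 + 14129.18 = 187705.60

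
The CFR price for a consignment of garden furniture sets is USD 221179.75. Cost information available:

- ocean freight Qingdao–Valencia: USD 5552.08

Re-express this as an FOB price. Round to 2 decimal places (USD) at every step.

FOB price: USD 215627.67

From CFR to FOB, the seller no longer bears: freight.
FOB price = 221179.75 − 5552.08 = 215627.67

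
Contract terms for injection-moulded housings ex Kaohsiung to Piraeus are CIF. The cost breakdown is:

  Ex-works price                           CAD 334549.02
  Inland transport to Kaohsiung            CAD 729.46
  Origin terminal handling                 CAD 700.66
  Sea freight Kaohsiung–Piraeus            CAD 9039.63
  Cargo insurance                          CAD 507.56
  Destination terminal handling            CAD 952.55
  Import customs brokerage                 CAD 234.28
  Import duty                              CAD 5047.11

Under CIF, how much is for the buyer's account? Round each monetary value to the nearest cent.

CIF: the seller pays costs through ocean freight and marine insurance to the destination port.
Seller's account: goods 334549.02 + inland to port 729.46 + origin terminal 700.66 + freight 9039.63 + insurance 507.56 = 345526.33
Buyer's account: destination terminal 952.55 + brokerage 234.28 + duty 5047.11 = 6233.94

Buyer's account: CAD 6233.94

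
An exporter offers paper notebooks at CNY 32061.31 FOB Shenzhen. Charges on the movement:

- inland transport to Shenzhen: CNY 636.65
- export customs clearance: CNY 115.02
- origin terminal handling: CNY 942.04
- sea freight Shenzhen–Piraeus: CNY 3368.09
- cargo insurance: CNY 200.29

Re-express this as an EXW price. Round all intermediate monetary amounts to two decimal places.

Not relevant to the conversion: insurance, freight — on the buyer under both terms; not part of either seller's price.
From FOB to EXW, the seller no longer bears: inland to port, export clearance, origin terminal.
EXW price = 32061.31 − 636.65 − 115.02 − 942.04 = 30367.60

EXW price: CNY 30367.60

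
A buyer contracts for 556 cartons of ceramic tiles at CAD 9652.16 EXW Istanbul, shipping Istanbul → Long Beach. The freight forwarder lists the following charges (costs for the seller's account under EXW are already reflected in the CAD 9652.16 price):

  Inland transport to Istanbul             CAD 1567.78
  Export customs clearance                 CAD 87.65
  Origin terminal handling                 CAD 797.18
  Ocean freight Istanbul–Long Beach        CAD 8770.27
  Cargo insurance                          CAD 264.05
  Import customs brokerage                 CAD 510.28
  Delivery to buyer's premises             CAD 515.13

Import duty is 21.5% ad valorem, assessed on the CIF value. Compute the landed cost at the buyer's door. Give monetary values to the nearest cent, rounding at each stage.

Total landed cost: CAD 26709.40

EXW: the seller makes goods available at their premises; the buyer bears all onward costs.
CIF value = EXW price + inland to port + export clearance + origin terminal + freight + insurance = 9652.16 + 1567.78 + 87.65 + 797.18 + 8770.27 + 264.05 = 21139.09
Import duty = 21139.09 × 21.5% = 4544.90
Buyer bears: inland to port 1567.78 + export clearance 87.65 + origin terminal 797.18 + freight 8770.27 + insurance 264.05 + brokerage 510.28 + delivery 515.13 + duty 4544.90 = 17057.24
Landed cost = invoice 9652.16 + 17057.24 = 26709.40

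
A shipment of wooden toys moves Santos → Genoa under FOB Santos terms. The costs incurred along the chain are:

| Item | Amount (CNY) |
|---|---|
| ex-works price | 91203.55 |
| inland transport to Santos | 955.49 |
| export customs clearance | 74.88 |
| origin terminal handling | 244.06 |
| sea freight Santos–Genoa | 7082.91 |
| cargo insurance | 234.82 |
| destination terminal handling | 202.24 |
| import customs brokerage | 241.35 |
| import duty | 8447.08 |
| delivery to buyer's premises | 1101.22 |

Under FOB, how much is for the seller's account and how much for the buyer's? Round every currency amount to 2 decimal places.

Seller: CNY 92477.98; buyer: CNY 17309.62

FOB: the seller bears costs until goods are on board at the origin port; the buyer bears freight, insurance and all costs thereafter.
Seller's account: goods 91203.55 + inland to port 955.49 + export clearance 74.88 + origin terminal 244.06 = 92477.98
Buyer's account: freight 7082.91 + insurance 234.82 + destination terminal 202.24 + brokerage 241.35 + duty 8447.08 + delivery 1101.22 = 17309.62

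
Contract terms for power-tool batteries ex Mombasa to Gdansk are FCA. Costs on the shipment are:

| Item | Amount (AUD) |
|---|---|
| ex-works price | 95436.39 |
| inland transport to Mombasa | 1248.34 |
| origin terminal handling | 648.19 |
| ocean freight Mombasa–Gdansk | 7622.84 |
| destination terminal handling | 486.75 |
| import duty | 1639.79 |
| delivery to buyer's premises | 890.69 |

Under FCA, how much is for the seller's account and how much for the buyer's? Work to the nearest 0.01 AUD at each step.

Seller: AUD 96684.73; buyer: AUD 11288.26

FCA: the seller delivers export-cleared goods to the carrier; the buyer bears costs from that point.
Seller's account: goods 95436.39 + inland to port 1248.34 = 96684.73
Buyer's account: origin terminal 648.19 + freight 7622.84 + destination terminal 486.75 + duty 1639.79 + delivery 890.69 = 11288.26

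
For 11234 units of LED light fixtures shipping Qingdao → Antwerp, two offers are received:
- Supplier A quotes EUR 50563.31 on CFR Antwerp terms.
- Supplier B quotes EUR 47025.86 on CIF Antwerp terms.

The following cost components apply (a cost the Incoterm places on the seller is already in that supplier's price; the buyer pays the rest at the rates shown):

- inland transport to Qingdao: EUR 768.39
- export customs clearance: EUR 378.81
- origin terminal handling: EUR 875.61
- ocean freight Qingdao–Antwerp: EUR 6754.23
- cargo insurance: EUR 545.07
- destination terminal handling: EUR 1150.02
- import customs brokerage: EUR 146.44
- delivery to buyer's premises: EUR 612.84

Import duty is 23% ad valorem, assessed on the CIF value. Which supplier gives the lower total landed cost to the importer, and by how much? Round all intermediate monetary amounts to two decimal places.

Supplier B is cheaper by EUR 5021.50

Supplier A (CFR):
CIF value = CFR price + insurance = 50563.31 + 545.07 = 51108.38
Import duty = 51108.38 × 23% = 11754.93
Buyer bears (A): 545.07 + 1150.02 + 146.44 + 612.84 = 2454.37
Landed cost (A) = invoice 50563.31 + 2454.37 + duty 11754.93 = 64772.61
Supplier B (CIF):
The CIF price already equals the CIF value: 47025.86
Import duty = 47025.86 × 23% = 10815.95
Buyer bears (B): 1150.02 + 146.44 + 612.84 = 1909.30
Landed cost (B) = invoice 47025.86 + 1909.30 + duty 10815.95 = 59751.11
Difference = |64772.61 − 59751.11| = 5021.50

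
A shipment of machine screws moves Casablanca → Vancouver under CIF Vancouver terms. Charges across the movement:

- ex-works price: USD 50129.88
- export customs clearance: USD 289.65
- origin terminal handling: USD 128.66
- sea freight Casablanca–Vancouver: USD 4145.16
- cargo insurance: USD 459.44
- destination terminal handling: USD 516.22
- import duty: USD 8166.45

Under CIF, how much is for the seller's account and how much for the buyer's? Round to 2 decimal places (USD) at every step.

Seller: USD 55152.79; buyer: USD 8682.67

CIF: the seller pays costs through ocean freight and marine insurance to the destination port.
Seller's account: goods 50129.88 + export clearance 289.65 + origin terminal 128.66 + freight 4145.16 + insurance 459.44 = 55152.79
Buyer's account: destination terminal 516.22 + duty 8166.45 = 8682.67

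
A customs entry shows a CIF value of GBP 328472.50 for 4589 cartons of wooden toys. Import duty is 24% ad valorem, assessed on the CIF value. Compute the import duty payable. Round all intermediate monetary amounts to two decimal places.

Import duty = 328472.50 × 24% = 78833.40

Import duty: GBP 78833.40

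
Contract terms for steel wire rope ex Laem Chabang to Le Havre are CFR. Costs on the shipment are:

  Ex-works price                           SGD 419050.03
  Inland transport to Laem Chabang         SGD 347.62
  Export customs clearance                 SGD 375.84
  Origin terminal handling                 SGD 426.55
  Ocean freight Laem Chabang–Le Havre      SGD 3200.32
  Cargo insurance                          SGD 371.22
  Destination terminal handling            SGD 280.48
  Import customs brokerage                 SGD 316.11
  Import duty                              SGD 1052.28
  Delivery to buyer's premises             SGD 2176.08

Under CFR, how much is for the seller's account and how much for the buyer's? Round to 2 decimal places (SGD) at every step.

Seller: SGD 423400.36; buyer: SGD 4196.17

CFR: the seller pays costs through ocean freight to the destination port, but not insurance.
Seller's account: goods 419050.03 + inland to port 347.62 + export clearance 375.84 + origin terminal 426.55 + freight 3200.32 = 423400.36
Buyer's account: insurance 371.22 + destination terminal 280.48 + brokerage 316.11 + duty 1052.28 + delivery 2176.08 = 4196.17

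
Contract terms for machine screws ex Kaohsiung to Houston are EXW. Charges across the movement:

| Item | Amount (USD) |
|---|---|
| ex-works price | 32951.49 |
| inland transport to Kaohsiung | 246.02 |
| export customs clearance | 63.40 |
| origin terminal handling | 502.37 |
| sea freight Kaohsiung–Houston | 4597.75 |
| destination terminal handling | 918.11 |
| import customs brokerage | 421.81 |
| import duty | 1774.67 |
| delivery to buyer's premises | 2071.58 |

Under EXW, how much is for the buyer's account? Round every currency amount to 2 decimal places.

EXW: the seller makes goods available at their premises; the buyer bears all onward costs.
Seller's account: goods 32951.49 = 32951.49
Buyer's account: inland to port 246.02 + export clearance 63.40 + origin terminal 502.37 + freight 4597.75 + destination terminal 918.11 + brokerage 421.81 + duty 1774.67 + delivery 2071.58 = 10595.71

Buyer's account: USD 10595.71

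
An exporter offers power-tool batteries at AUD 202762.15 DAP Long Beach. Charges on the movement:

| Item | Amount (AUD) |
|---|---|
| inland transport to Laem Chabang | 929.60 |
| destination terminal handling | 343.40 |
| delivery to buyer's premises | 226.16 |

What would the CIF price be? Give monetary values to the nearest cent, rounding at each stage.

Not relevant to the conversion: inland to port — on the seller under both DAP and CIF; already in the DAP price and stays in the CIF price.
From DAP to CIF, the seller no longer bears: destination terminal, delivery.
CIF price = 202762.15 − 343.40 − 226.16 = 202192.59

CIF price: AUD 202192.59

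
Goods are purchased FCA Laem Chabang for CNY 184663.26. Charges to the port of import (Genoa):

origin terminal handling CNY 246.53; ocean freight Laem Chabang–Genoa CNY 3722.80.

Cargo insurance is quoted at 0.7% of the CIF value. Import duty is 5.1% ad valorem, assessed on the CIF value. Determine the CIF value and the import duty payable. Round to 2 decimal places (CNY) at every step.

Let C be the CIF value. C = FCA price + pre-shipment costs + freight + 0.7% × C
C − 0.7% × C = 184663.26 + 246.53 + 3722.80
0.993 × C = 188632.59
C = 188632.59 / 0.993 = 189962.33
Insurance premium = 0.7% × 189962.33 = 1329.74
Import duty = 189962.33 × 5.1% = 9688.08

CIF value: CNY 189962.33; import duty: CNY 9688.08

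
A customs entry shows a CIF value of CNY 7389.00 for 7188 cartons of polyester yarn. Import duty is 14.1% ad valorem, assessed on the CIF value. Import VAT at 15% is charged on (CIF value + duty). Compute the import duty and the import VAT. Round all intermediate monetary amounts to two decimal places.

Import duty: CNY 1041.85; import VAT: CNY 1264.63

Import duty = 7389.00 × 14.1% = 1041.85
VAT base = CIF + duty = 7389.00 + 1041.85 = 8430.85
Import VAT = 8430.85 × 15% = 1264.63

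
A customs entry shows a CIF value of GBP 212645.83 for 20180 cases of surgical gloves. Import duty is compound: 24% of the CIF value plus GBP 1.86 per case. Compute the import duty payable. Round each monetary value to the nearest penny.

Import duty: GBP 88569.80

Ad valorem component: 212645.83 × 24% = 51035.00
Specific component: 20180 × 1.86 = 37534.80
Import duty = 51035.00 + 37534.80 = 88569.80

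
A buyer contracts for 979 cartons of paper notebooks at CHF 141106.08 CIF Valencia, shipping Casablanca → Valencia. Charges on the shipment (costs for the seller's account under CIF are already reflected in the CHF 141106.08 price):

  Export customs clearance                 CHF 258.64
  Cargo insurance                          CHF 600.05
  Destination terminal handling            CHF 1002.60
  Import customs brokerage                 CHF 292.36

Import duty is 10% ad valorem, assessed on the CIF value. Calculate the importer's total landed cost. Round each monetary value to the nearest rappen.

Total landed cost: CHF 156511.65

CIF: the seller pays costs through ocean freight and marine insurance to the destination port.
Already in the invoice (seller's account under CIF): export clearance, insurance — exclude.
The CIF price already equals the CIF value: 141106.08
Import duty = 141106.08 × 10% = 14110.61
Buyer bears: destination terminal 1002.60 + brokerage 292.36 + duty 14110.61 = 15405.57
Landed cost = invoice 141106.08 + 15405.57 = 156511.65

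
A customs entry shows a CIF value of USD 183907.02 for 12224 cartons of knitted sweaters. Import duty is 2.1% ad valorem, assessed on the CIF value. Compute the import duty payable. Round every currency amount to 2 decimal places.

Import duty: USD 3862.05

Import duty = 183907.02 × 2.1% = 3862.05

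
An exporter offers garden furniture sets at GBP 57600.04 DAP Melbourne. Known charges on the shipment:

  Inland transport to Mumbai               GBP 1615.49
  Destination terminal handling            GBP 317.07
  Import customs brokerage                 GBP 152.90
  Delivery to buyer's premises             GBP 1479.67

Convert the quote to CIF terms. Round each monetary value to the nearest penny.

Not relevant to the conversion: inland to port — on the seller under both DAP and CIF; already in the DAP price and stays in the CIF price. brokerage — on the buyer under both terms; not part of either seller's price.
From DAP to CIF, the seller no longer bears: destination terminal, delivery.
CIF price = 57600.04 − 317.07 − 1479.67 = 55803.30

CIF price: GBP 55803.30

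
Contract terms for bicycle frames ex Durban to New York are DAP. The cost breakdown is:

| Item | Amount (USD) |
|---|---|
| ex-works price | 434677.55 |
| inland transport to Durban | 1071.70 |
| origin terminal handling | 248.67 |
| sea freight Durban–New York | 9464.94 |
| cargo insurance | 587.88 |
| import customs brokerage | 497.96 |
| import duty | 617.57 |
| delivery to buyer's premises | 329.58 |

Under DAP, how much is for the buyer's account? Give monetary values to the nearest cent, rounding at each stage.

DAP: the seller bears all costs to the named destination except import duty and clearance.
Seller's account: goods 434677.55 + inland to port 1071.70 + origin terminal 248.67 + freight 9464.94 + insurance 587.88 + delivery 329.58 = 446380.32
Buyer's account: brokerage 497.96 + duty 617.57 = 1115.53

Buyer's account: USD 1115.53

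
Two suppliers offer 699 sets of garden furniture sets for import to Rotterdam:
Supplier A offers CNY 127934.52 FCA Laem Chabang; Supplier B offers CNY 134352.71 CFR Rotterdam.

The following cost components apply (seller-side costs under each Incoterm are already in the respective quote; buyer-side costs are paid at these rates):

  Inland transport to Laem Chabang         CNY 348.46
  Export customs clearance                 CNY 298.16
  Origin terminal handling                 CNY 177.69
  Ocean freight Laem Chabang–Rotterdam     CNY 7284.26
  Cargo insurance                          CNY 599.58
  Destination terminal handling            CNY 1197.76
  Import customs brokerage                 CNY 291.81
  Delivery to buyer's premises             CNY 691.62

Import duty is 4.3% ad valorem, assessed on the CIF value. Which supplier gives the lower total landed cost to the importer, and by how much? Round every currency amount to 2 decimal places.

Supplier B is cheaper by CNY 1088.64

Supplier A (FCA):
CIF value = FCA price + origin terminal + freight + insurance = 127934.52 + 177.69 + 7284.26 + 599.58 = 135996.05
Import duty = 135996.05 × 4.3% = 5847.83
Buyer bears (A): 177.69 + 7284.26 + 599.58 + 1197.76 + 291.81 + 691.62 = 10242.72
Landed cost (A) = invoice 127934.52 + 10242.72 + duty 5847.83 = 144025.07
Supplier B (CFR):
CIF value = CFR price + insurance = 134352.71 + 599.58 = 134952.29
Import duty = 134952.29 × 4.3% = 5802.95
Buyer bears (B): 599.58 + 1197.76 + 291.81 + 691.62 = 2780.77
Landed cost (B) = invoice 134352.71 + 2780.77 + duty 5802.95 = 142936.43
Difference = |144025.07 − 142936.43| = 1088.64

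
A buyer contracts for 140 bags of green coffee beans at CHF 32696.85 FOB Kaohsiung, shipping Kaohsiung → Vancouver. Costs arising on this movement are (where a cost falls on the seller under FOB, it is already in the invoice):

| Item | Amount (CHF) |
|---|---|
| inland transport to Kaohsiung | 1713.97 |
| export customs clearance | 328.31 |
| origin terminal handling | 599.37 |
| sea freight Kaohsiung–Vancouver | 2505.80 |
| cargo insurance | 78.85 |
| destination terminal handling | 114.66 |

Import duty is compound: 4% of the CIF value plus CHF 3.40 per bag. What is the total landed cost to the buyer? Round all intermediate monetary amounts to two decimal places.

FOB: the seller bears costs until goods are on board at the origin port; the buyer bears freight, insurance and all costs thereafter.
Already in the invoice (seller's account under FOB): inland to port, export clearance, origin terminal — exclude.
CIF value = FOB price + freight + insurance = 32696.85 + 2505.80 + 78.85 = 35281.50
Ad valorem component: 35281.50 × 4% = 1411.26
Specific component: 140 × 3.40 = 476.00
Import duty = 1411.26 + 476.00 = 1887.26
Buyer bears: freight 2505.80 + insurance 78.85 + destination terminal 114.66 + duty 1887.26 = 4586.57
Landed cost = invoice 32696.85 + 4586.57 = 37283.42

Total landed cost: CHF 37283.42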